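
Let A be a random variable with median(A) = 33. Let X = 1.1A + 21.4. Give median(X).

A linear map preserves order up to sign, so median(X) = a·median(A) + b = 1.1·33 + 21.4 = 57.7.

median(X) = 57.7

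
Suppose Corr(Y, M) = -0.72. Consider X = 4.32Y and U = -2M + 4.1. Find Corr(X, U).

Linear rescalings preserve |correlation|; the slopes 4.32 and -2 have opposite signs, so the correlation flips sign: Corr(X, U) = −Corr(Y, M) = 0.72.

Corr(X, U) = 0.72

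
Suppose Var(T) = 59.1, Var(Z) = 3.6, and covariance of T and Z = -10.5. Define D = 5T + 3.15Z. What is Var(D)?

Var(D) = 1182.471

Var(D) = a²·Var(T) + b²·Var(Z) + 2ab·covariance of T and Z with a = 5, b = 3.15.
= 5²·59.1 + 3.15²·3.6 + 2·5·3.15·(-10.5)
= 1477.5 + 35.721 + (-330.75) = 1182.471.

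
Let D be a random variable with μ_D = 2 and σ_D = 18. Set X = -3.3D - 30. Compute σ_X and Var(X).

X = -3.3D - 30 is linear with a = -3.3, b = -30.
σ_X = |a|·σ_D = |-3.3|·18 = 59.4.
Var(D) = 18² = 324.
Var(X) = a²·Var(D) = (-3.3)²·324 = 3528.36 (the additive constant -30 does not affect variance).

σ_X = 59.4, Var(X) = 3528.36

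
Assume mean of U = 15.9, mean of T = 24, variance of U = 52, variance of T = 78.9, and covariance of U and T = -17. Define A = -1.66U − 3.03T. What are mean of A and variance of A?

mean of A = (-1.66)·mean of U + (-3.03)·mean of T = (-1.66)·15.9 + (-3.03)·24 = -99.114.
variance of A = a²·variance of U + b²·variance of T + 2ab·covariance of U and T with a = -1.66, b = -3.03.
= (-1.66)²·52 + (-3.03)²·78.9 + 2·(-1.66)·(-3.03)·(-17)
= 143.2912 + 724.37301 + (-171.0132) = 696.65101.

mean of A = -99.114, variance of A = 696.65101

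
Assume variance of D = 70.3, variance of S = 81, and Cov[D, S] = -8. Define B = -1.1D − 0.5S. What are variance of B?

variance of B = a²·variance of D + b²·variance of S + 2ab·Cov[D, S] with a = -1.1, b = -0.5.
= (-1.1)²·70.3 + (-0.5)²·81 + 2·(-1.1)·(-0.5)·(-8)
= 85.063 + 20.25 + (-8.8) = 96.513.

variance of B = 96.513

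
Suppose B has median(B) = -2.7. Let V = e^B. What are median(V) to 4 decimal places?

e^B is monotone on this domain, so median(V) = exp(-2.7) ≈ 0.0672.

median(V) = 0.0672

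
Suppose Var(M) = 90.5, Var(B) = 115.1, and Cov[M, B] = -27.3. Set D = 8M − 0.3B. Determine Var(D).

Var(D) = 5933.399

Var(D) = a²·Var(M) + b²·Var(B) + 2ab·Cov[M, B] with a = 8, b = -0.3.
= 8²·90.5 + (-0.3)²·115.1 + 2·8·(-0.3)·(-27.3)
= 5792 + 10.359 + 131.04 = 5933.399.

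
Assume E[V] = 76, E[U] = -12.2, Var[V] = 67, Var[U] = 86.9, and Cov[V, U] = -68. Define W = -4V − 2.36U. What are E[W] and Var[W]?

E[W] = (-4)·E[V] + (-2.36)·E[U] = (-4)·76 + (-2.36)·(-12.2) = -275.208.
Var[W] = a²·Var[V] + b²·Var[U] + 2ab·Cov[V, U] with a = -4, b = -2.36.
= (-4)²·67 + (-2.36)²·86.9 + 2·(-4)·(-2.36)·(-68)
= 1072 + 483.99824 + (-1283.84) = 272.15824.

E[W] = -275.208, Var[W] = 272.15824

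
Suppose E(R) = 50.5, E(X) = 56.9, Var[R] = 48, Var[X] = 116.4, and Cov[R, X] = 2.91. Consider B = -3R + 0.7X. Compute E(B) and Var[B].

E(B) = -111.67, Var[B] = 476.814

E(B) = (-3)·E(R) + 0.7·E(X) = (-3)·50.5 + 0.7·56.9 = -111.67.
Var[B] = a²·Var[R] + b²·Var[X] + 2ab·Cov[R, X] with a = -3, b = 0.7.
= (-3)²·48 + 0.7²·116.4 + 2·(-3)·0.7·2.91
= 432 + 57.036 + (-12.222) = 476.814.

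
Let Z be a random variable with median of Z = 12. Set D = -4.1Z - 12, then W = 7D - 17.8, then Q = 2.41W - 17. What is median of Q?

median of D = (-4.1)·12 + (-12) = -61.2.
median of W = 7·(-61.2) + (-17.8) = -446.2.
median of Q = 2.41·(-446.2) + (-17) = -1092.342.

median of Q = -1092.342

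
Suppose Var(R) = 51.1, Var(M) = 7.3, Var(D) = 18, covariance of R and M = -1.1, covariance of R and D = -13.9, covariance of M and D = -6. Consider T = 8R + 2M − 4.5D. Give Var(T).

Var(T) = 4737.7

Var(T) = a²·Var(R) + b²·Var(M) + c²·Var(D) + 2ab·covariance of R and M + 2ac·covariance of R and D + 2bc·covariance of M and D, with a = 8, b = 2, c = -4.5.
= 3270.4 + 29.2 + 364.5 + (-35.2) + 1000.8 + 108
= 4737.7.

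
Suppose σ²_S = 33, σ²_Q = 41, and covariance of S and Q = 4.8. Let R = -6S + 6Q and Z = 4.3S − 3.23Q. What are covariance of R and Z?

covariance of R and Z = -1429.116

By bilinearity, covariance of R and Z = ac·σ²_S + bd·σ²_Q + (ad+bc)·covariance of S and Q, with a=-6, b=6, c=4.3, d=-3.23.
ac·σ²_S = (-6)·4.3·33 = -851.4
bd·σ²_Q = 6·(-3.23)·41 = -794.58
(ad+bc)·covariance of S and Q = (45.18)·4.8 = 216.864
covariance of R and Z = -851.4 + (-794.58) + 216.864 = -1429.116.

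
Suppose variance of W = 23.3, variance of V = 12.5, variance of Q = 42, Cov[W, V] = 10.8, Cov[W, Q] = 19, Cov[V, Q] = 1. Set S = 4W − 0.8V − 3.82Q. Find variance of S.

variance of S = a²·variance of W + b²·variance of V + c²·variance of Q + 2ab·Cov[W, V] + 2ac·Cov[W, Q] + 2bc·Cov[V, Q], with a = 4, b = -0.8, c = -3.82.
= 372.8 + 8 + 612.8808 + (-69.12) + (-580.64) + 6.112
= 350.0328.

variance of S = 350.0328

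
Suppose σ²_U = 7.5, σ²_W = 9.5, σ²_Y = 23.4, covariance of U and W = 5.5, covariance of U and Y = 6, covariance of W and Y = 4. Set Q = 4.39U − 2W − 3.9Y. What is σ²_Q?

σ²_Q = a²·σ²_U + b²·σ²_W + c²·σ²_Y + 2ab·covariance of U and W + 2ac·covariance of U and Y + 2bc·covariance of W and Y, with a = 4.39, b = -2, c = -3.9.
= 144.54075 + 38 + 355.914 + (-96.58) + (-205.452) + 62.4
= 298.82275.

σ²_Q = 298.82275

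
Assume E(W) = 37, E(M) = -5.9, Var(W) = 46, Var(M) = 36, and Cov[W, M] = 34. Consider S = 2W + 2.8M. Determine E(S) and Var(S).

E(S) = 57.48, Var(S) = 847.04

E(S) = 2·E(W) + 2.8·E(M) = 2·37 + 2.8·(-5.9) = 57.48.
Var(S) = a²·Var(W) + b²·Var(M) + 2ab·Cov[W, M] with a = 2, b = 2.8.
= 2²·46 + 2.8²·36 + 2·2·2.8·34
= 184 + 282.24 + 380.8 = 847.04.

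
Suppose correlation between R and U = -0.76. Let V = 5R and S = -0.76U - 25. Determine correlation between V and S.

correlation between V and S = 0.76

Linear rescalings preserve |correlation|; the slopes 5 and -0.76 have opposite signs, so the correlation flips sign: correlation between V and S = −correlation between R and U = 0.76.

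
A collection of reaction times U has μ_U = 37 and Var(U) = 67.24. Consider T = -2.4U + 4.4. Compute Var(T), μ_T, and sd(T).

Var(T) = 387.3024, μ_T = -84.4, sd(T) = 19.68

T = -2.4U + 4.4 is linear with a = -2.4, b = 4.4.
Var(T) = a²·Var(U) = (-2.4)²·67.24 = 387.3024 (the additive constant 4.4 does not affect variance).
μ_T = a·μ_U + b = (-2.4)·37 + 4.4 = -84.4.
sd(U) = √67.24 = 8.2.
sd(T) = |a|·sd(U) = |-2.4|·8.2 = 19.68.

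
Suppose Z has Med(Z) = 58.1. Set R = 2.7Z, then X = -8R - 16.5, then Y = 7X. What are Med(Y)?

Med(R) = 2.7·58.1 = 156.87.
Med(X) = (-8)·156.87 + (-16.5) = -1271.46.
Med(Y) = 7·(-1271.46) = -8900.22.

Med(Y) = -8900.22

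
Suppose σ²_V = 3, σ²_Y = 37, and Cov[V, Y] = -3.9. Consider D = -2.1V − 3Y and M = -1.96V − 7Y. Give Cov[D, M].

Cov[D, M] = 709.086

By bilinearity, Cov[D, M] = ac·σ²_V + bd·σ²_Y + (ad+bc)·Cov[V, Y], with a=-2.1, b=-3, c=-1.96, d=-7.
ac·σ²_V = (-2.1)·(-1.96)·3 = 12.348
bd·σ²_Y = (-3)·(-7)·37 = 777
(ad+bc)·Cov[V, Y] = (20.58)·(-3.9) = -80.262
Cov[D, M] = 12.348 + 777 + (-80.262) = 709.086.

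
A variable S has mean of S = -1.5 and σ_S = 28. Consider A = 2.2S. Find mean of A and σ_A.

A = 2.2S is linear with a = 2.2, b = 0.
mean of A = a·mean of S + b = 2.2·(-1.5) = -3.3.
σ_A = |a|·σ_S = |2.2|·28 = 61.6.

mean of A = -3.3, σ_A = 61.6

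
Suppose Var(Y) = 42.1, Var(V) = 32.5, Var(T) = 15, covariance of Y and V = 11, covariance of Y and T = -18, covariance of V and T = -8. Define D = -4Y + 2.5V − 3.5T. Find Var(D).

Var(D) = 476.475

Var(D) = a²·Var(Y) + b²·Var(V) + c²·Var(T) + 2ab·covariance of Y and V + 2ac·covariance of Y and T + 2bc·covariance of V and T, with a = -4, b = 2.5, c = -3.5.
= 673.6 + 203.125 + 183.75 + (-220) + (-504) + 140
= 476.475.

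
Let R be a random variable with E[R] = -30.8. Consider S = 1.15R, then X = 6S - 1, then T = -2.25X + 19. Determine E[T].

E[T] = 499.42

E[S] = 1.15·(-30.8) = -35.42.
E[X] = 6·(-35.42) + (-1) = -213.52.
E[T] = (-2.25)·(-213.52) + 19 = 499.42.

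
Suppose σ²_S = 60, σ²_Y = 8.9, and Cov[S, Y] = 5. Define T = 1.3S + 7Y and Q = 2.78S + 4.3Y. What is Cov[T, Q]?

Cov[T, Q] = 609.98

By bilinearity, Cov[T, Q] = ac·σ²_S + bd·σ²_Y + (ad+bc)·Cov[S, Y], with a=1.3, b=7, c=2.78, d=4.3.
ac·σ²_S = 1.3·2.78·60 = 216.84
bd·σ²_Y = 7·4.3·8.9 = 267.89
(ad+bc)·Cov[S, Y] = (25.05)·5 = 125.25
Cov[T, Q] = 216.84 + 267.89 + 125.25 = 609.98.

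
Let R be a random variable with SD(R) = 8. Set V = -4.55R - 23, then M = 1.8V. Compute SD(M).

SD(M) = 65.52

SD(V) = |-4.55|·8 = 36.4.
SD(M) = |1.8|·36.4 = 65.52.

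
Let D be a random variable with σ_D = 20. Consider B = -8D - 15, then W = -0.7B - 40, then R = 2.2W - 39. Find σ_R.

σ_B = |-8|·20 = 160.
σ_W = |-0.7|·160 = 112.
σ_R = |2.2|·112 = 246.4.

σ_R = 246.4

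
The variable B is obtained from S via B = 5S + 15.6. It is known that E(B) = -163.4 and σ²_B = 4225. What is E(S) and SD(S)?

E(S) = -35.8, SD(S) = 13

From B = 5S + 15.6: E(B) = a·E(S) + b, so E(S) = (E(B) − b)/a = (-163.4 − 15.6)/5 = -35.8.
SD(B) = √4225 = 65.
SD(B) = |a|·SD(S), so SD(S) = 65/|5| = 13.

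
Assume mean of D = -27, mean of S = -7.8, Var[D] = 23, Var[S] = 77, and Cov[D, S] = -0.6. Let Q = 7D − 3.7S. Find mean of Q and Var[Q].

mean of Q = -160.14, Var[Q] = 2212.21

mean of Q = 7·mean of D + (-3.7)·mean of S = 7·(-27) + (-3.7)·(-7.8) = -160.14.
Var[Q] = a²·Var[D] + b²·Var[S] + 2ab·Cov[D, S] with a = 7, b = -3.7.
= 7²·23 + (-3.7)²·77 + 2·7·(-3.7)·(-0.6)
= 1127 + 1054.13 + 31.08 = 2212.21.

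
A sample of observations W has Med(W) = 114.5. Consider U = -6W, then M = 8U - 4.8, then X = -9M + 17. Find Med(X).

Med(U) = (-6)·114.5 = -687.
Med(M) = 8·(-687) + (-4.8) = -5500.8.
Med(X) = (-9)·(-5500.8) + 17 = 49524.2.

Med(X) = 49524.2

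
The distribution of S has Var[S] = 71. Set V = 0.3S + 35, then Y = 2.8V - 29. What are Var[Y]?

Var[V] = 0.3²·71 = 6.39.
Var[Y] = 2.8²·6.39 = 50.0976.

Var[Y] = 50.0976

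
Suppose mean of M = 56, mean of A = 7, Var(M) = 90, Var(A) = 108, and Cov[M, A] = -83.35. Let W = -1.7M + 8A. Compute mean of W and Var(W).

mean of W = (-1.7)·mean of M + 8·mean of A = (-1.7)·56 + 8·7 = -39.2.
Var(W) = a²·Var(M) + b²·Var(A) + 2ab·Cov[M, A] with a = -1.7, b = 8.
= (-1.7)²·90 + 8²·108 + 2·(-1.7)·8·(-83.35)
= 260.1 + 6912 + 2267.12 = 9439.22.

mean of W = -39.2, Var(W) = 9439.22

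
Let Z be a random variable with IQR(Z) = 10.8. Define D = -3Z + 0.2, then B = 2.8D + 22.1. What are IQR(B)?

IQR(B) = 90.72

IQR(D) = |-3|·10.8 = 32.4.
IQR(B) = |2.8|·32.4 = 90.72.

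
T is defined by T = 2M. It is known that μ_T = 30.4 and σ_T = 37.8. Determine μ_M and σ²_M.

μ_M = 15.2, σ²_M = 357.21

From T = 2M: μ_T = a·μ_M + b, so μ_M = (μ_T − b)/a = (30.4 − 0)/2 = 15.2.
σ²_T = 37.8² = 1428.84.
σ²_T = a²·σ²_M, so σ²_M = 1428.84/2² = 357.21.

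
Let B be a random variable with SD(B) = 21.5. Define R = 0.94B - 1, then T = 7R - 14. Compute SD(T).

SD(T) = 141.47

SD(R) = |0.94|·21.5 = 20.21.
SD(T) = |7|·20.21 = 141.47.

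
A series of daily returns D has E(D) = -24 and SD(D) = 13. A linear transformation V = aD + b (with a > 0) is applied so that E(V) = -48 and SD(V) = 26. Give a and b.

a = 2, b = 0

SD(V) = a·SD(D) (a > 0), so a = 26/13 = 2.
E(V) = a·E(D) + b, so b = -48 − 2·(-24) = 0.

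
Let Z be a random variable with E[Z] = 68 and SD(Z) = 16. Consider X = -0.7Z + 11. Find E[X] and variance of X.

X = -0.7Z + 11 is linear with a = -0.7, b = 11.
E[X] = a·E[Z] + b = (-0.7)·68 + 11 = -36.6.
variance of Z = 16² = 256.
variance of X = a²·variance of Z = (-0.7)²·256 = 125.44 (the additive constant 11 does not affect variance).

E[X] = -36.6, variance of X = 125.44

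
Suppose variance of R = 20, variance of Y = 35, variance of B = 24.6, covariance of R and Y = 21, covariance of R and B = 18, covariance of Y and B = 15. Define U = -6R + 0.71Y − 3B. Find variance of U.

variance of U = a²·variance of R + b²·variance of Y + c²·variance of B + 2ab·covariance of R and Y + 2ac·covariance of R and B + 2bc·covariance of Y and B, with a = -6, b = 0.71, c = -3.
= 720 + 17.6435 + 221.4 + (-178.92) + 648 + (-63.9)
= 1364.2235.

variance of U = 1364.2235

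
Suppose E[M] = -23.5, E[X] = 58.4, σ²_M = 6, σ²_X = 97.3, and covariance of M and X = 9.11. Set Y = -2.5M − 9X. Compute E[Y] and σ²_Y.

E[Y] = (-2.5)·E[M] + (-9)·E[X] = (-2.5)·(-23.5) + (-9)·58.4 = -466.85.
σ²_Y = a²·σ²_M + b²·σ²_X + 2ab·covariance of M and X with a = -2.5, b = -9.
= (-2.5)²·6 + (-9)²·97.3 + 2·(-2.5)·(-9)·9.11
= 37.5 + 7881.3 + 409.95 = 8328.75.

E[Y] = -466.85, σ²_Y = 8328.75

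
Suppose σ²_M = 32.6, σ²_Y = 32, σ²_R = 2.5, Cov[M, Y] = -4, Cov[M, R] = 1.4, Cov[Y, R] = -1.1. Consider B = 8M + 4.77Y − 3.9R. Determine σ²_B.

σ²_B = 2500.8044

σ²_B = a²·σ²_M + b²·σ²_Y + c²·σ²_R + 2ab·Cov[M, Y] + 2ac·Cov[M, R] + 2bc·Cov[Y, R], with a = 8, b = 4.77, c = -3.9.
= 2086.4 + 728.0928 + 38.025 + (-305.28) + (-87.36) + 40.9266
= 2500.8044.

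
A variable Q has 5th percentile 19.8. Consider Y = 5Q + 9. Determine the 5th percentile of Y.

Since a = 5 > 0 the transformation is increasing, so the 5th percentile of Y = a·(P_{5} of Q) + b = 5·19.8 + 9 = 108.

5th percentile of Y = 108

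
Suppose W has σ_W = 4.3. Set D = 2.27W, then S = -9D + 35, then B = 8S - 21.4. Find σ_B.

σ_D = |2.27|·4.3 = 9.761.
σ_S = |-9|·9.761 = 87.849.
σ_B = |8|·87.849 = 702.792.

σ_B = 702.792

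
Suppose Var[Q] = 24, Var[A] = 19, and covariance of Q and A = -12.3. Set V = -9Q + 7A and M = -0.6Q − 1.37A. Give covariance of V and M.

covariance of V and M = -152.609

By bilinearity, covariance of V and M = ac·Var[Q] + bd·Var[A] + (ad+bc)·covariance of Q and A, with a=-9, b=7, c=-0.6, d=-1.37.
ac·Var[Q] = (-9)·(-0.6)·24 = 129.6
bd·Var[A] = 7·(-1.37)·19 = -182.21
(ad+bc)·covariance of Q and A = (8.13)·(-12.3) = -99.999
covariance of V and M = 129.6 + (-182.21) + (-99.999) = -152.609.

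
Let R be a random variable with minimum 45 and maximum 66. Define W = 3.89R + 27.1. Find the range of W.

Range(W) = 81.69

Range of R = 66 − 45 = 21.
Range(W) = |a|·Range(R) = |3.89|·21 = 81.69.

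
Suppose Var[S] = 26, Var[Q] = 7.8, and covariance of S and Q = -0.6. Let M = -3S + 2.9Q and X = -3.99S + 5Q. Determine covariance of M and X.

By bilinearity, covariance of M and X = ac·Var[S] + bd·Var[Q] + (ad+bc)·covariance of S and Q, with a=-3, b=2.9, c=-3.99, d=5.
ac·Var[S] = (-3)·(-3.99)·26 = 311.22
bd·Var[Q] = 2.9·5·7.8 = 113.1
(ad+bc)·covariance of S and Q = (-26.571)·(-0.6) = 15.9426
covariance of M and X = 311.22 + 113.1 + 15.9426 = 440.2626.

covariance of M and X = 440.2626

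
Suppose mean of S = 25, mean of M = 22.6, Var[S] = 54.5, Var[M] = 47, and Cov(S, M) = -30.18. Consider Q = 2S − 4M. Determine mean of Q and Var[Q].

mean of Q = 2·mean of S + (-4)·mean of M = 2·25 + (-4)·22.6 = -40.4.
Var[Q] = a²·Var[S] + b²·Var[M] + 2ab·Cov(S, M) with a = 2, b = -4.
= 2²·54.5 + (-4)²·47 + 2·2·(-4)·(-30.18)
= 218 + 752 + 482.88 = 1452.88.

mean of Q = -40.4, Var[Q] = 1452.88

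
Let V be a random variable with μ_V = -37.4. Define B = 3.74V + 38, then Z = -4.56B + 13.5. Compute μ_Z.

μ_Z = 478.05456

μ_B = 3.74·(-37.4) + 38 = -101.876.
μ_Z = (-4.56)·(-101.876) + 13.5 = 478.05456.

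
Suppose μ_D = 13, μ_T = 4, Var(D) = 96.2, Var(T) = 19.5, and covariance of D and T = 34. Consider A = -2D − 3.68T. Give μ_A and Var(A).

μ_A = (-2)·μ_D + (-3.68)·μ_T = (-2)·13 + (-3.68)·4 = -40.72.
Var(A) = a²·Var(D) + b²·Var(T) + 2ab·covariance of D and T with a = -2, b = -3.68.
= (-2)²·96.2 + (-3.68)²·19.5 + 2·(-2)·(-3.68)·34
= 384.8 + 264.0768 + 500.48 = 1149.3568.

μ_A = -40.72, Var(A) = 1149.3568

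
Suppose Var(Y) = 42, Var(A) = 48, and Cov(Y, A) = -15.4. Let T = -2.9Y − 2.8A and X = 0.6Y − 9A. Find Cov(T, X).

By bilinearity, Cov(T, X) = ac·Var(Y) + bd·Var(A) + (ad+bc)·Cov(Y, A), with a=-2.9, b=-2.8, c=0.6, d=-9.
ac·Var(Y) = (-2.9)·0.6·42 = -73.08
bd·Var(A) = (-2.8)·(-9)·48 = 1209.6
(ad+bc)·Cov(Y, A) = (24.42)·(-15.4) = -376.068
Cov(T, X) = -73.08 + 1209.6 + (-376.068) = 760.452.

Cov(T, X) = 760.452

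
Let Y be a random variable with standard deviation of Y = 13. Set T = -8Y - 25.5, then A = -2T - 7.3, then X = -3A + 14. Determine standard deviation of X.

standard deviation of T = |-8|·13 = 104.
standard deviation of A = |-2|·104 = 208.
standard deviation of X = |-3|·208 = 624.

standard deviation of X = 624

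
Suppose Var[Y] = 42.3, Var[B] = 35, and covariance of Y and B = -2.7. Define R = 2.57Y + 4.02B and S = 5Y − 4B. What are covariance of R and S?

covariance of R and S = -45.759

By bilinearity, covariance of R and S = ac·Var[Y] + bd·Var[B] + (ad+bc)·covariance of Y and B, with a=2.57, b=4.02, c=5, d=-4.
ac·Var[Y] = 2.57·5·42.3 = 543.555
bd·Var[B] = 4.02·(-4)·35 = -562.8
(ad+bc)·covariance of Y and B = (9.82)·(-2.7) = -26.514
covariance of R and S = 543.555 + (-562.8) + (-26.514) = -45.759.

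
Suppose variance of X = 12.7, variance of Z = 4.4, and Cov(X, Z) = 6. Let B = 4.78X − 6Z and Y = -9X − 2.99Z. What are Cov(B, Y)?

Cov(B, Y) = -229.1712

By bilinearity, Cov(B, Y) = ac·variance of X + bd·variance of Z + (ad+bc)·Cov(X, Z), with a=4.78, b=-6, c=-9, d=-2.99.
ac·variance of X = 4.78·(-9)·12.7 = -546.354
bd·variance of Z = (-6)·(-2.99)·4.4 = 78.936
(ad+bc)·Cov(X, Z) = (39.7078)·6 = 238.2468
Cov(B, Y) = -546.354 + 78.936 + 238.2468 = -229.1712.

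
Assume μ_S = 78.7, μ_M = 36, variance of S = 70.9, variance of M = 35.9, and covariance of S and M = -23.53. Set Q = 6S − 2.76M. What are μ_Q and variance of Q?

μ_Q = 372.84, variance of Q = 3605.18544

μ_Q = 6·μ_S + (-2.76)·μ_M = 6·78.7 + (-2.76)·36 = 372.84.
variance of Q = a²·variance of S + b²·variance of M + 2ab·covariance of S and M with a = 6, b = -2.76.
= 6²·70.9 + (-2.76)²·35.9 + 2·6·(-2.76)·(-23.53)
= 2552.4 + 273.47184 + 779.3136 = 3605.18544.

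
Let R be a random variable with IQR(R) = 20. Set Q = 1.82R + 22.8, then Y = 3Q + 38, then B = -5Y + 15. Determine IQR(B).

IQR(Q) = |1.82|·20 = 36.4.
IQR(Y) = |3|·36.4 = 109.2.
IQR(B) = |-5|·109.2 = 546.

IQR(B) = 546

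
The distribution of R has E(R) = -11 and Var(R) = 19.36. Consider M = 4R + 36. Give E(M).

M = 4R + 36 is linear with a = 4, b = 36.
E(M) = a·E(R) + b = 4·(-11) + 36 = -8.

E(M) = -8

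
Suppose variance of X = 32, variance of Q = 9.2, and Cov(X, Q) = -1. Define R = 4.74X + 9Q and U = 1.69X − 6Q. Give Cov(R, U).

Cov(R, U) = -227.2308

By bilinearity, Cov(R, U) = ac·variance of X + bd·variance of Q + (ad+bc)·Cov(X, Q), with a=4.74, b=9, c=1.69, d=-6.
ac·variance of X = 4.74·1.69·32 = 256.3392
bd·variance of Q = 9·(-6)·9.2 = -496.8
(ad+bc)·Cov(X, Q) = (-13.23)·(-1) = 13.23
Cov(R, U) = 256.3392 + (-496.8) + 13.23 = -227.2308.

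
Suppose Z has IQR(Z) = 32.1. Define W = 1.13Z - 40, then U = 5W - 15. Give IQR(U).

IQR(W) = |1.13|·32.1 = 36.273.
IQR(U) = |5|·36.273 = 181.365.

IQR(U) = 181.365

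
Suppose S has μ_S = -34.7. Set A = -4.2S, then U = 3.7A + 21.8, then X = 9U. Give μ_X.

μ_A = (-4.2)·(-34.7) = 145.74.
μ_U = 3.7·145.74 + 21.8 = 561.038.
μ_X = 9·561.038 = 5049.342.

μ_X = 5049.342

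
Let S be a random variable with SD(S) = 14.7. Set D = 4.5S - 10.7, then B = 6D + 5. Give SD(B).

SD(D) = |4.5|·14.7 = 66.15.
SD(B) = |6|·66.15 = 396.9.

SD(B) = 396.9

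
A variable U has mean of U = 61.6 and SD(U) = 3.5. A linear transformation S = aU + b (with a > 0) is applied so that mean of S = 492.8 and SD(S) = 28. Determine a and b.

a = 8, b = 0

SD(S) = a·SD(U) (a > 0), so a = 28/3.5 = 8.
mean of S = a·mean of U + b, so b = 492.8 − 8·61.6 = 0.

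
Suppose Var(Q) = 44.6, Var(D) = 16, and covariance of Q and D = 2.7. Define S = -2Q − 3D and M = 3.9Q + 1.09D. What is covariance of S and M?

By bilinearity, covariance of S and M = ac·Var(Q) + bd·Var(D) + (ad+bc)·covariance of Q and D, with a=-2, b=-3, c=3.9, d=1.09.
ac·Var(Q) = (-2)·3.9·44.6 = -347.88
bd·Var(D) = (-3)·1.09·16 = -52.32
(ad+bc)·covariance of Q and D = (-13.88)·2.7 = -37.476
covariance of S and M = -347.88 + (-52.32) + (-37.476) = -437.676.

covariance of S and M = -437.676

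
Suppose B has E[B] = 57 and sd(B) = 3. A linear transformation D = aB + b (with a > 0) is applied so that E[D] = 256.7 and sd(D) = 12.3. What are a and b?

a = 4.1, b = 23

sd(D) = a·sd(B) (a > 0), so a = 12.3/3 = 4.1.
E[D] = a·E[B] + b, so b = 256.7 − 4.1·57 = 23.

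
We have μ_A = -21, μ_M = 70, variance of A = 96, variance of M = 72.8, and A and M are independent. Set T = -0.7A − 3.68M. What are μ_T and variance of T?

μ_T = -242.9, variance of T = 1032.92672

μ_T = (-0.7)·μ_A + (-3.68)·μ_M = (-0.7)·(-21) + (-3.68)·70 = -242.9.
variance of T = a²·variance of A + b²·variance of M + 2ab·Cov[A, M] with a = -0.7, b = -3.68.
Independence gives Cov[A, M] = 0.
= (-0.7)²·96 + (-3.68)²·72.8 + 2·(-0.7)·(-3.68)·0
= 47.04 + 985.88672 + 0 = 1032.92672.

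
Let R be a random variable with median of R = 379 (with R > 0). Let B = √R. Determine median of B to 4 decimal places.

√R is monotone on this domain, so median of B = √(379) ≈ 19.4679.

median of B = 19.4679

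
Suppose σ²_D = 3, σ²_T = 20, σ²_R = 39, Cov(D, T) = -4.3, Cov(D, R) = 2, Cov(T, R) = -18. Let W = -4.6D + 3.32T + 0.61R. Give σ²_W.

σ²_W = a²·σ²_D + b²·σ²_T + c²·σ²_R + 2ab·Cov(D, T) + 2ac·Cov(D, R) + 2bc·Cov(T, R), with a = -4.6, b = 3.32, c = 0.61.
= 63.48 + 220.448 + 14.5119 + 131.3392 + (-11.224) + (-72.9072)
= 345.6479.

σ²_W = 345.6479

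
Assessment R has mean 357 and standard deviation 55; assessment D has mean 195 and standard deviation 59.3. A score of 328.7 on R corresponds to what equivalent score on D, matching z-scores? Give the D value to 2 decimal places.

z = (328.7 − 357)/55 ≈ -0.5145.
D = 195 + z·59.3 = 195 + (328.7 − 357)·59.3/55 ≈ 164.49.

D = 164.49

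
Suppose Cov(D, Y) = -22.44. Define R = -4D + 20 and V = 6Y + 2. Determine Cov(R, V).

Cov(R, V) = 538.56

Cov(R, V) = a·c·Cov(D, Y) = (-4)·6·(-22.44) = 538.56. Additive constants drop out.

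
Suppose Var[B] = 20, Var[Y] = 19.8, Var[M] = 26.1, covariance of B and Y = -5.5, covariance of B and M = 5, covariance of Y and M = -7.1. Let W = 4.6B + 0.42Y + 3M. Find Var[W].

Var[W] = a²·Var[B] + b²·Var[Y] + c²·Var[M] + 2ab·covariance of B and Y + 2ac·covariance of B and M + 2bc·covariance of Y and M, with a = 4.6, b = 0.42, c = 3.
= 423.2 + 3.49272 + 234.9 + (-21.252) + 138 + (-17.892)
= 760.44872.

Var[W] = 760.44872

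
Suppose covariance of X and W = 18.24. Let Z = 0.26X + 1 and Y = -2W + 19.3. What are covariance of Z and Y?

covariance of Z and Y = a·c·covariance of X and W = 0.26·(-2)·18.24 = -9.4848. Additive constants drop out.

covariance of Z and Y = -9.4848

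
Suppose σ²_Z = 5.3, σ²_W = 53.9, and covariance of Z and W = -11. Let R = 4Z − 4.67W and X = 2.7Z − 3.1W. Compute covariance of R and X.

covariance of R and X = 1112.6493

By bilinearity, covariance of R and X = ac·σ²_Z + bd·σ²_W + (ad+bc)·covariance of Z and W, with a=4, b=-4.67, c=2.7, d=-3.1.
ac·σ²_Z = 4·2.7·5.3 = 57.24
bd·σ²_W = (-4.67)·(-3.1)·53.9 = 780.3103
(ad+bc)·covariance of Z and W = (-25.009)·(-11) = 275.099
covariance of R and X = 57.24 + 780.3103 + 275.099 = 1112.6493.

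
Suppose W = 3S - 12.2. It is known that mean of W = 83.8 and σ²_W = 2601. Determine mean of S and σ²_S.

From W = 3S - 12.2: mean of W = a·mean of S + b, so mean of S = (mean of W − b)/a = (83.8 − (-12.2))/3 = 32.
σ²_W = a²·σ²_S, so σ²_S = 2601/3² = 289.

mean of S = 32, σ²_S = 289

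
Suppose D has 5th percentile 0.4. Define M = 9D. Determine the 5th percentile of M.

5th percentile of M = 3.6

Since a = 9 > 0 the transformation is increasing, so the 5th percentile of M = a·(P_{5} of D) + b = 9·0.4 = 3.6.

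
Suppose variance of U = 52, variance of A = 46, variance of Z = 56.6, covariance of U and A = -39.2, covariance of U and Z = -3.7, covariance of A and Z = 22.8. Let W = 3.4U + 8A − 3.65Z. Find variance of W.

variance of W = a²·variance of U + b²·variance of A + c²·variance of Z + 2ab·covariance of U and A + 2ac·covariance of U and Z + 2bc·covariance of A and Z, with a = 3.4, b = 8, c = -3.65.
= 601.12 + 2944 + 754.0535 + (-2132.48) + 91.834 + (-1331.52)
= 927.0075.

variance of W = 927.0075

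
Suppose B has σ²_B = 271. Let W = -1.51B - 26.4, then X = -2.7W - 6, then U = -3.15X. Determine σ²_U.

σ²_W = (-1.51)²·271 = 617.9071.
σ²_X = (-2.7)²·617.9071 = 4504.542759.
σ²_U = (-3.15)²·4504.542759 = 44696.3255261775.

σ²_U = 44696.3255261775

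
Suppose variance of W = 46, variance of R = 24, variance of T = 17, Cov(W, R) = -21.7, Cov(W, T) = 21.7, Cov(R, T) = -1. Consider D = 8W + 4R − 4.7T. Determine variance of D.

variance of D = 720.49

variance of D = a²·variance of W + b²·variance of R + c²·variance of T + 2ab·Cov(W, R) + 2ac·Cov(W, T) + 2bc·Cov(R, T), with a = 8, b = 4, c = -4.7.
= 2944 + 384 + 375.53 + (-1388.8) + (-1631.84) + 37.6
= 720.49.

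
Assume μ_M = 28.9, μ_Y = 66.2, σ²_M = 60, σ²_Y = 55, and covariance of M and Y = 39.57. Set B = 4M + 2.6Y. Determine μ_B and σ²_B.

μ_B = 4·μ_M + 2.6·μ_Y = 4·28.9 + 2.6·66.2 = 287.72.
σ²_B = a²·σ²_M + b²·σ²_Y + 2ab·covariance of M and Y with a = 4, b = 2.6.
= 4²·60 + 2.6²·55 + 2·4·2.6·39.57
= 960 + 371.8 + 823.056 = 2154.856.

μ_B = 287.72, σ²_B = 2154.856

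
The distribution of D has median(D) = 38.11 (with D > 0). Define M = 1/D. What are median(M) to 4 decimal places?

1/D is monotone on this domain, so median(M) = 1/(38.11) ≈ 0.0262.

median(M) = 0.0262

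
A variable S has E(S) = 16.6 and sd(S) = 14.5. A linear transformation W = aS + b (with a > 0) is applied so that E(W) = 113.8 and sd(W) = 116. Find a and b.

sd(W) = a·sd(S) (a > 0), so a = 116/14.5 = 8.
E(W) = a·E(S) + b, so b = 113.8 − 8·16.6 = -19.

a = 8, b = -19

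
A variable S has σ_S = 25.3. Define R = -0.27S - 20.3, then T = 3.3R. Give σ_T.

σ_R = |-0.27|·25.3 = 6.831.
σ_T = |3.3|·6.831 = 22.5423.

σ_T = 22.5423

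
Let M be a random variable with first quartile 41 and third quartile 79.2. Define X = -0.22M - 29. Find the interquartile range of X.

IQR(X) = 8.404

IQR of M = Q3 − Q1 = 79.2 − 41 = 38.2.
Under X = aM + b, IQR(X) = |a|·IQR(M) = |-0.22|·38.2 = 8.404 (shifts cancel; spread scales by |a|).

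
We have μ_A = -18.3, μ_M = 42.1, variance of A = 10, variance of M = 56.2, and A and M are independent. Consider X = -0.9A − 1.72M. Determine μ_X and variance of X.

μ_X = (-0.9)·μ_A + (-1.72)·μ_M = (-0.9)·(-18.3) + (-1.72)·42.1 = -55.942.
variance of X = a²·variance of A + b²·variance of M + 2ab·Cov[A, M] with a = -0.9, b = -1.72.
Independence gives Cov[A, M] = 0.
= (-0.9)²·10 + (-1.72)²·56.2 + 2·(-0.9)·(-1.72)·0
= 8.1 + 166.26208 + 0 = 174.36208.

μ_X = -55.942, variance of X = 174.36208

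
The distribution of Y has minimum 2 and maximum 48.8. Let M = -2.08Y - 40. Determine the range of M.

Range(M) = 97.344

Range of Y = 48.8 − 2 = 46.8.
Range(M) = |a|·Range(Y) = |-2.08|·46.8 = 97.344.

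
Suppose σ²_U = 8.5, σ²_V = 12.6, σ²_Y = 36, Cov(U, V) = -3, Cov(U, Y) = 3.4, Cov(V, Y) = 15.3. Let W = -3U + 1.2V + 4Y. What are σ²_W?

σ²_W = 757.524

σ²_W = a²·σ²_U + b²·σ²_V + c²·σ²_Y + 2ab·Cov(U, V) + 2ac·Cov(U, Y) + 2bc·Cov(V, Y), with a = -3, b = 1.2, c = 4.
= 76.5 + 18.144 + 576 + 21.6 + (-81.6) + 146.88
= 757.524.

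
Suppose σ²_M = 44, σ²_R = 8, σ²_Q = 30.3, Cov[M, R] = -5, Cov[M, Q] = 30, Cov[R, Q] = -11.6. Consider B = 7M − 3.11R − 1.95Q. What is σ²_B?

σ²_B = a²·σ²_M + b²·σ²_R + c²·σ²_Q + 2ab·Cov[M, R] + 2ac·Cov[M, Q] + 2bc·Cov[R, Q], with a = 7, b = -3.11, c = -1.95.
= 2156 + 77.3768 + 115.21575 + 217.7 + (-819) + (-140.6964)
= 1606.59615.

σ²_B = 1606.59615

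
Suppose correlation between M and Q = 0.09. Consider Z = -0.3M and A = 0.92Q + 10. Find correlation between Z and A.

correlation between Z and A = -0.09

Linear rescalings preserve |correlation|; the slopes -0.3 and 0.92 have opposite signs, so the correlation flips sign: correlation between Z and A = −correlation between M and Q = -0.09.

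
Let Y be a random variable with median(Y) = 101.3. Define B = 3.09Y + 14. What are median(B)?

A linear map preserves order up to sign, so median(B) = a·median(Y) + b = 3.09·101.3 + 14 = 327.017.

median(B) = 327.017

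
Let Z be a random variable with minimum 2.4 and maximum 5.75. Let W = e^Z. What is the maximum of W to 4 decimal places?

e^Z is increasing on this domain, so max(W) comes from max(Z) = 5.75: max(W) = exp(5.75) ≈ 314.1907.

max(W) = 314.1907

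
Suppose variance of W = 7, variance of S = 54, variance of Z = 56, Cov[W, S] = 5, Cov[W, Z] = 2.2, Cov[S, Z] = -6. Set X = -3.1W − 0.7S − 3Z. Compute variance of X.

variance of X = a²·variance of W + b²·variance of S + c²·variance of Z + 2ab·Cov[W, S] + 2ac·Cov[W, Z] + 2bc·Cov[S, Z], with a = -3.1, b = -0.7, c = -3.
= 67.27 + 26.46 + 504 + 21.7 + 40.92 + (-25.2)
= 635.15.

variance of X = 635.15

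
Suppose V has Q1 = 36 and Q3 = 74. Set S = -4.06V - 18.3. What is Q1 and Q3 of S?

Q1(S) = -318.74, Q3(S) = -164.46

a = -4.06 < 0 reverses order: Q1(S) comes from Q3(V), Q3(S) from Q1(V).
Q1(S) = (-4.06)·74 + (-18.3) = -318.74; Q3(S) = (-4.06)·36 + (-18.3) = -164.46.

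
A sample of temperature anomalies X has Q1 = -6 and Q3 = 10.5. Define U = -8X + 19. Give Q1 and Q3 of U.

Q1(U) = -65, Q3(U) = 67

a = -8 < 0 reverses order: Q1(U) comes from Q3(X), Q3(U) from Q1(X).
Q1(U) = (-8)·10.5 + 19 = -65; Q3(U) = (-8)·(-6) + 19 = 67.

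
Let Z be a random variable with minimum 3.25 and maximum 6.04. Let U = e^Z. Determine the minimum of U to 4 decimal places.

e^Z is increasing on this domain, so min(U) comes from min(Z) = 3.25: min(U) = exp(3.25) ≈ 25.7903.

min(U) = 25.7903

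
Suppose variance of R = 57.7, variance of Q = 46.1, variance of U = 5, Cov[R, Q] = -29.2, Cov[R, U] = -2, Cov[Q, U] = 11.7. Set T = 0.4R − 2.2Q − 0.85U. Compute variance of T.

variance of T = 332.4785

variance of T = a²·variance of R + b²·variance of Q + c²·variance of U + 2ab·Cov[R, Q] + 2ac·Cov[R, U] + 2bc·Cov[Q, U], with a = 0.4, b = -2.2, c = -0.85.
= 9.232 + 223.124 + 3.6125 + 51.392 + 1.36 + 43.758
= 332.4785.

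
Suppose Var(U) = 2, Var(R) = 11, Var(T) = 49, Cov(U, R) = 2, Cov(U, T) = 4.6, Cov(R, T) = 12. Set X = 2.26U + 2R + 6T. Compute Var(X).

Var(X) = a²·Var(U) + b²·Var(R) + c²·Var(T) + 2ab·Cov(U, R) + 2ac·Cov(U, T) + 2bc·Cov(R, T), with a = 2.26, b = 2, c = 6.
= 10.2152 + 44 + 1764 + 18.08 + 124.752 + 288
= 2249.0472.

Var(X) = 2249.0472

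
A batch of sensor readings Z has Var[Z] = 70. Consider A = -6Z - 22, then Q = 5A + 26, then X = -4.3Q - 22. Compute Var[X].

Var[A] = (-6)²·70 = 2520.
Var[Q] = 5²·2520 = 63000.
Var[X] = (-4.3)²·63000 = 1164870.

Var[X] = 1164870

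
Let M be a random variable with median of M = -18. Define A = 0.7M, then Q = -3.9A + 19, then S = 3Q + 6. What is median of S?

median of A = 0.7·(-18) = -12.6.
median of Q = (-3.9)·(-12.6) + 19 = 68.14.
median of S = 3·68.14 + 6 = 210.42.

median of S = 210.42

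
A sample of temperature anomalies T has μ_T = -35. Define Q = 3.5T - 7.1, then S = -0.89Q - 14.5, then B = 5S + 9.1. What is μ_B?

μ_B = 513.32

μ_Q = 3.5·(-35) + (-7.1) = -129.6.
μ_S = (-0.89)·(-129.6) + (-14.5) = 100.844.
μ_B = 5·100.844 + 9.1 = 513.32.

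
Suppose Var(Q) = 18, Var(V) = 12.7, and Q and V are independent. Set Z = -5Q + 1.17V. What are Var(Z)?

Var(Z) = a²·Var(Q) + b²·Var(V) + 2ab·covariance of Q and V with a = -5, b = 1.17.
Independence gives covariance of Q and V = 0.
= (-5)²·18 + 1.17²·12.7 + 2·(-5)·1.17·0
= 450 + 17.38503 + 0 = 467.38503.

Var(Z) = 467.38503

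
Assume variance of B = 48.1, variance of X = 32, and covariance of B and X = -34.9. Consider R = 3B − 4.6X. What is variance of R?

variance of R = a²·variance of B + b²·variance of X + 2ab·covariance of B and X with a = 3, b = -4.6.
= 3²·48.1 + (-4.6)²·32 + 2·3·(-4.6)·(-34.9)
= 432.9 + 677.12 + 963.24 = 2073.26.

variance of R = 2073.26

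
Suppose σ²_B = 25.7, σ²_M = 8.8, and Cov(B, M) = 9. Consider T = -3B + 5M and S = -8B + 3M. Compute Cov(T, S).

Cov(T, S) = 307.8

By bilinearity, Cov(T, S) = ac·σ²_B + bd·σ²_M + (ad+bc)·Cov(B, M), with a=-3, b=5, c=-8, d=3.
ac·σ²_B = (-3)·(-8)·25.7 = 616.8
bd·σ²_M = 5·3·8.8 = 132
(ad+bc)·Cov(B, M) = (-49)·9 = -441
Cov(T, S) = 616.8 + 132 + (-441) = 307.8.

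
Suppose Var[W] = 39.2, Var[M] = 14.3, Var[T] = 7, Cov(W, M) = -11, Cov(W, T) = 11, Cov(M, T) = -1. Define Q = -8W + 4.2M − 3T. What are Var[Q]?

Var[Q] = 4116.452

Var[Q] = a²·Var[W] + b²·Var[M] + c²·Var[T] + 2ab·Cov(W, M) + 2ac·Cov(W, T) + 2bc·Cov(M, T), with a = -8, b = 4.2, c = -3.
= 2508.8 + 252.252 + 63 + 739.2 + 528 + 25.2
= 4116.452.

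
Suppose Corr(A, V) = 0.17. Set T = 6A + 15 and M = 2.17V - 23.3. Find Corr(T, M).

Corr(T, M) = 0.17

Linear rescalings preserve correlation up to sign; here the slopes 6 and 2.17 have the same sign, so Corr(T, M) = Corr(A, V) = 0.17.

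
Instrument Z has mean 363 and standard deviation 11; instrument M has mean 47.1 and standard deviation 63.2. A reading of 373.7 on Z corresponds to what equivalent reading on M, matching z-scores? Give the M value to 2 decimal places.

z = (373.7 − 363)/11 ≈ 0.9727.
M = 47.1 + z·63.2 = 47.1 + (373.7 − 363)·63.2/11 ≈ 108.58.

M = 108.58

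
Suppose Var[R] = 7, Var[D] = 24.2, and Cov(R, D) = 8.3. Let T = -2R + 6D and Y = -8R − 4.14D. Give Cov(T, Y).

By bilinearity, Cov(T, Y) = ac·Var[R] + bd·Var[D] + (ad+bc)·Cov(R, D), with a=-2, b=6, c=-8, d=-4.14.
ac·Var[R] = (-2)·(-8)·7 = 112
bd·Var[D] = 6·(-4.14)·24.2 = -601.128
(ad+bc)·Cov(R, D) = (-39.72)·8.3 = -329.676
Cov(T, Y) = 112 + (-601.128) + (-329.676) = -818.804.

Cov(T, Y) = -818.804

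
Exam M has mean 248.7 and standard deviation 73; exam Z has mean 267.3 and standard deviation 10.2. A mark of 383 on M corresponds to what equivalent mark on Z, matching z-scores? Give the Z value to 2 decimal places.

Z = 286.07

z = (383 − 248.7)/73 ≈ 1.8397.
Z = 267.3 + z·10.2 = 267.3 + (383 − 248.7)·10.2/73 ≈ 286.07.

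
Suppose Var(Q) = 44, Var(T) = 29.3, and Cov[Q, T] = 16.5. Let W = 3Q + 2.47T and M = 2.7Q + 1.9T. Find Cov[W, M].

By bilinearity, Cov[W, M] = ac·Var(Q) + bd·Var(T) + (ad+bc)·Cov[Q, T], with a=3, b=2.47, c=2.7, d=1.9.
ac·Var(Q) = 3·2.7·44 = 356.4
bd·Var(T) = 2.47·1.9·29.3 = 137.5049
(ad+bc)·Cov[Q, T] = (12.369)·16.5 = 204.0885
Cov[W, M] = 356.4 + 137.5049 + 204.0885 = 697.9934.

Cov[W, M] = 697.9934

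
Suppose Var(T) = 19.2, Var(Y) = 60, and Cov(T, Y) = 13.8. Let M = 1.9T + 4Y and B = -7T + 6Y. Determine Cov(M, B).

Cov(M, B) = 955.56

By bilinearity, Cov(M, B) = ac·Var(T) + bd·Var(Y) + (ad+bc)·Cov(T, Y), with a=1.9, b=4, c=-7, d=6.
ac·Var(T) = 1.9·(-7)·19.2 = -255.36
bd·Var(Y) = 4·6·60 = 1440
(ad+bc)·Cov(T, Y) = (-16.6)·13.8 = -229.08
Cov(M, B) = -255.36 + 1440 + (-229.08) = 955.56.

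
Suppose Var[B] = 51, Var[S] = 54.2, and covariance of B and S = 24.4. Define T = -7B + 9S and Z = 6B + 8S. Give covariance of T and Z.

By bilinearity, covariance of T and Z = ac·Var[B] + bd·Var[S] + (ad+bc)·covariance of B and S, with a=-7, b=9, c=6, d=8.
ac·Var[B] = (-7)·6·51 = -2142
bd·Var[S] = 9·8·54.2 = 3902.4
(ad+bc)·covariance of B and S = (-2)·24.4 = -48.8
covariance of T and Z = -2142 + 3902.4 + (-48.8) = 1711.6.

covariance of T and Z = 1711.6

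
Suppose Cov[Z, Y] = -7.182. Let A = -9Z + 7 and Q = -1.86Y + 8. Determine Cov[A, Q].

Cov[A, Q] = -120.22668

Cov[A, Q] = a·c·Cov[Z, Y] = (-9)·(-1.86)·(-7.182) = -120.22668. Additive constants drop out.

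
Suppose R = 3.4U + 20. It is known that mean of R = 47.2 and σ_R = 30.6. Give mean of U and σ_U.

mean of U = 8, σ_U = 9

From R = 3.4U + 20: mean of R = a·mean of U + b, so mean of U = (mean of R − b)/a = (47.2 − 20)/3.4 = 8.
σ_R = |a|·σ_U, so σ_U = 30.6/|3.4| = 9.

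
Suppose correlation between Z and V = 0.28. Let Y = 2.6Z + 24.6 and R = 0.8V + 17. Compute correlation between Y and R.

correlation between Y and R = 0.28

Linear rescalings preserve correlation up to sign; here the slopes 2.6 and 0.8 have the same sign, so correlation between Y and R = correlation between Z and V = 0.28.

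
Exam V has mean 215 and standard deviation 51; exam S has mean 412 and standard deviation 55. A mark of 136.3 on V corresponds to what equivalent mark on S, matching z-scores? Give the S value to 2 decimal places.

S = 327.13

z = (136.3 − 215)/51 ≈ -1.5431.
S = 412 + z·55 = 412 + (136.3 − 215)·55/51 ≈ 327.13.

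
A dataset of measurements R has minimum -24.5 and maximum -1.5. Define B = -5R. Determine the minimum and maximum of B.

min(B) = 7.5, max(B) = 122.5

a = -5 < 0, so order reverses: min(B) = a·max(R)+b = (-5)·(-1.5) = 7.5; max(B) = a·min(R)+b = (-5)·(-24.5) = 122.5.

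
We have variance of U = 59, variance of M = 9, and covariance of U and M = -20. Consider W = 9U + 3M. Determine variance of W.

variance of W = 3780

variance of W = a²·variance of U + b²·variance of M + 2ab·covariance of U and M with a = 9, b = 3.
= 9²·59 + 3²·9 + 2·9·3·(-20)
= 4779 + 81 + (-1080) = 3780.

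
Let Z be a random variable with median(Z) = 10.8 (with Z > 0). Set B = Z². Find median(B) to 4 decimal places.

median(B) = 116.64

Z² is monotone on this domain, so median(B) = square(10.8) = 116.64.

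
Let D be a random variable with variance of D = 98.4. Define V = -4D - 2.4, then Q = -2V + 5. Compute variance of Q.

variance of Q = 6297.6

variance of V = (-4)²·98.4 = 1574.4.
variance of Q = (-2)²·1574.4 = 6297.6.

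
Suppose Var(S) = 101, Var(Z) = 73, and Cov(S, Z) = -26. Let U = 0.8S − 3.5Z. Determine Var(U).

Var(U) = 1104.49

Var(U) = a²·Var(S) + b²·Var(Z) + 2ab·Cov(S, Z) with a = 0.8, b = -3.5.
= 0.8²·101 + (-3.5)²·73 + 2·0.8·(-3.5)·(-26)
= 64.64 + 894.25 + 145.6 = 1104.49.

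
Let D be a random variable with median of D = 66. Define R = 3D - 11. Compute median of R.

A linear map preserves order up to sign, so median of R = a·median of D + b = 3·66 + (-11) = 187.

median of R = 187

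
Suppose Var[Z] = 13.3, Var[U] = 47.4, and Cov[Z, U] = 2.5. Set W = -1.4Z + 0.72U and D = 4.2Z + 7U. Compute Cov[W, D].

Cov[W, D] = 143.752

By bilinearity, Cov[W, D] = ac·Var[Z] + bd·Var[U] + (ad+bc)·Cov[Z, U], with a=-1.4, b=0.72, c=4.2, d=7.
ac·Var[Z] = (-1.4)·4.2·13.3 = -78.204
bd·Var[U] = 0.72·7·47.4 = 238.896
(ad+bc)·Cov[Z, U] = (-6.776)·2.5 = -16.94
Cov[W, D] = -78.204 + 238.896 + (-16.94) = 143.752.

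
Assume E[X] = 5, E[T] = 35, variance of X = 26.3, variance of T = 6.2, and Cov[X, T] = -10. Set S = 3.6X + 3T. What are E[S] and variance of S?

E[S] = 123, variance of S = 180.648

E[S] = 3.6·E[X] + 3·E[T] = 3.6·5 + 3·35 = 123.
variance of S = a²·variance of X + b²·variance of T + 2ab·Cov[X, T] with a = 3.6, b = 3.
= 3.6²·26.3 + 3²·6.2 + 2·3.6·3·(-10)
= 340.848 + 55.8 + (-216) = 180.648.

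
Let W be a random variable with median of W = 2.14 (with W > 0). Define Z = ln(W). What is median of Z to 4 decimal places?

median of Z = 0.7608

ln(W) is monotone on this domain, so median of Z = ln(2.14) ≈ 0.7608.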